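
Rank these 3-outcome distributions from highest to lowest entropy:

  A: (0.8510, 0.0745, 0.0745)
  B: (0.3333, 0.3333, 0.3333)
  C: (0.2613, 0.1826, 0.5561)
B > C > A

Key insight: Entropy is maximized by uniform distributions and minimized by concentrated distributions.

- Uniform distributions have maximum entropy log₂(3) = 1.5850 bits
- The more "peaked" or concentrated a distribution, the lower its entropy

Entropies:
  H(A) = 0.7563 bits
  H(B) = 1.5850 bits
  H(C) = 1.4247 bits

Ranking: B > C > A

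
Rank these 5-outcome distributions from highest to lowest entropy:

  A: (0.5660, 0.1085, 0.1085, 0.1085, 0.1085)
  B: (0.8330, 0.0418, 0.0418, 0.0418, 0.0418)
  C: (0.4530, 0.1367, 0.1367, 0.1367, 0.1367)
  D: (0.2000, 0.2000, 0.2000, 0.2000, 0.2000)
D > C > A > B

Key insight: Entropy is maximized by uniform distributions and minimized by concentrated distributions.

Entropies:
  H(A) = 1.8554 bits
  H(B) = 0.9848 bits
  H(C) = 2.0876 bits
  H(D) = 2.3219 bits

Ranking: D > C > A > B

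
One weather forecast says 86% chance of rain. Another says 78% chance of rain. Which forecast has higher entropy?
78% forecast

Treat each forecast as a Bernoulli distribution. Binary entropy is maximized at p=0.5 and falls off symmetrically toward 0 or 1. The 78% forecast is closer to 50%, so it is more uncertain. H(86%) ≈ 0.584 bits, H(78%) ≈ 0.760 bits.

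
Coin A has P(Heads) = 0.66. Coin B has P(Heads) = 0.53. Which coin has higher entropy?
B

For binary distributions, entropy is maximized at p=0.5 and decreases as p moves toward 0 or 1.

H(A) = H(0.66) = 0.9248 bits
H(B) = H(0.53) = 0.9974 bits

Distribution B (p=0.53) is closer to uniform (p=0.5), so it has higher entropy.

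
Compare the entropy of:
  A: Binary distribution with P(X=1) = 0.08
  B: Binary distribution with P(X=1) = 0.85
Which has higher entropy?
B

For binary distributions, entropy is maximized at p=0.5 and decreases as p moves toward 0 or 1.

H(A) = H(0.08) = 0.4022 bits
H(B) = H(0.85) = 0.6098 bits

Distribution B (p=0.85) is closer to uniform (p=0.5), so it has higher entropy.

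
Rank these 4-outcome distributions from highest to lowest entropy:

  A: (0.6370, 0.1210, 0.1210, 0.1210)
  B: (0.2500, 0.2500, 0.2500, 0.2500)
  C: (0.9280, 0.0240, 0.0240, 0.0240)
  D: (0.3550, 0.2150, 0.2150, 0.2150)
B > D > A > C

Key insight: Entropy is maximized by uniform distributions and minimized by concentrated distributions.

Entropies:
  H(A) = 1.5205 bits
  H(B) = 2.0000 bits
  H(C) = 0.4875 bits
  H(D) = 1.9608 bits

Ranking: B > D > A > C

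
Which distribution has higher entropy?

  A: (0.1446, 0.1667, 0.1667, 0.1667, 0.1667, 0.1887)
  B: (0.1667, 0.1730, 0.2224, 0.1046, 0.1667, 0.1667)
A

Both distributions are close to uniform, making this a harder comparison.

H(A) = 2.5807 bits
H(B) = 2.5534 bits

The distribution closer to uniform has higher entropy.
Answer: A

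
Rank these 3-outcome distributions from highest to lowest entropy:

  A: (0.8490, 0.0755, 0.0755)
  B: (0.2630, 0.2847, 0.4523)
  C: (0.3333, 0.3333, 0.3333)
C > B > A

Key insight: Entropy is maximized by uniform distributions and minimized by concentrated distributions.

- Uniform distributions have maximum entropy log₂(3) = 1.5850 bits
- The more "peaked" or concentrated a distribution, the lower its entropy

Entropies:
  H(A) = 0.7633 bits
  H(B) = 1.5405 bits
  H(C) = 1.5850 bits

Ranking: C > B > A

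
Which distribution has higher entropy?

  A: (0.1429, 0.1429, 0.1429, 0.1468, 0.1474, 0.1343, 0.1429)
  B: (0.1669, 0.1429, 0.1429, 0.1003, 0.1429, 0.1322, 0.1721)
A

Both distributions are close to uniform, making this a harder comparison.

H(A) = 2.8068 bits
H(B) = 2.7897 bits

The distribution closer to uniform has higher entropy.
Answer: A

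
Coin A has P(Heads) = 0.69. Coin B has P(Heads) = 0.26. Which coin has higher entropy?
A

For binary distributions, entropy is maximized at p=0.5 and decreases as p moves toward 0 or 1.

H(A) = H(0.69) = 0.8932 bits
H(B) = H(0.26) = 0.8267 bits

Distribution A (p=0.69) is closer to uniform (p=0.5), so it has higher entropy.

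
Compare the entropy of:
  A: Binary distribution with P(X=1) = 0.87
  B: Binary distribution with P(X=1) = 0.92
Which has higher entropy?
A

For binary distributions, entropy is maximized at p=0.5 and decreases as p moves toward 0 or 1.

H(A) = H(0.87) = 0.5574 bits
H(B) = H(0.92) = 0.4022 bits

Distribution A (p=0.87) is closer to uniform (p=0.5), so it has higher entropy.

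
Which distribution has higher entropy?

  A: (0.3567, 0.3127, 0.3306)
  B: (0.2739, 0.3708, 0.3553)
A

Both distributions are close to uniform, making this a harder comparison.

H(A) = 1.5828 bits
H(B) = 1.5729 bits

The distribution closer to uniform has higher entropy.
Answer: A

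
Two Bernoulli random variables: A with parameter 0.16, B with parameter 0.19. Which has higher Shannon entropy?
B

For binary distributions, entropy is maximized at p=0.5 and decreases as p moves toward 0 or 1.

H(A) = H(0.16) = 0.6343 bits
H(B) = H(0.19) = 0.7015 bits

Distribution B (p=0.19) is closer to uniform (p=0.5), so it has higher entropy.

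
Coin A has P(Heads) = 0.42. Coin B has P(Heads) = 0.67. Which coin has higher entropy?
A

For binary distributions, entropy is maximized at p=0.5 and decreases as p moves toward 0 or 1.

H(A) = H(0.42) = 0.9815 bits
H(B) = H(0.67) = 0.9149 bits

Distribution A (p=0.42) is closer to uniform (p=0.5), so it has higher entropy.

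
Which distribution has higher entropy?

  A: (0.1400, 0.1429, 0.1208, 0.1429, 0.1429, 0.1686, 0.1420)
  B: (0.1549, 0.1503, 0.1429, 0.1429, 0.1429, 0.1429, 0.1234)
B

Both distributions are close to uniform, making this a harder comparison.

H(A) = 2.8016 bits
H(B) = 2.8044 bits

The distribution closer to uniform has higher entropy.
Answer: B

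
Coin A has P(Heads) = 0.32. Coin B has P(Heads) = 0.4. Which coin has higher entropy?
B

For binary distributions, entropy is maximized at p=0.5 and decreases as p moves toward 0 or 1.

H(A) = H(0.32) = 0.9044 bits
H(B) = H(0.4) = 0.9710 bits

Distribution B (p=0.4) is closer to uniform (p=0.5), so it has higher entropy.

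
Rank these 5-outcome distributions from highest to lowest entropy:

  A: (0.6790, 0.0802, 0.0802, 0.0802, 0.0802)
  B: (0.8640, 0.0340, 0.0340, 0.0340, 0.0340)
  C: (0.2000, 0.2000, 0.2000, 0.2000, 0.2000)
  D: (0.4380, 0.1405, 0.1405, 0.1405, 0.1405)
C > D > A > B

Key insight: Entropy is maximized by uniform distributions and minimized by concentrated distributions.

Entropies:
  H(A) = 1.5475 bits
  H(B) = 0.8457 bits
  H(C) = 2.3219 bits
  H(D) = 2.1129 bits

Ranking: C > D > A > B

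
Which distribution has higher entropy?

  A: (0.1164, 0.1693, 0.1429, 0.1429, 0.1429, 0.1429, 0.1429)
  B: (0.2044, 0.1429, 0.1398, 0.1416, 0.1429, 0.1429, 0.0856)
A

Both distributions are close to uniform, making this a harder comparison.

H(A) = 2.8002 bits
H(B) = 2.7711 bits

The distribution closer to uniform has higher entropy.
Answer: A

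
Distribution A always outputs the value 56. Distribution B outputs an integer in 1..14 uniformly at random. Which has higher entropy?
B

A is deterministic, so H(A) = 0. B is uniform over 14 outcomes, so H(B) = log₂(14) = 3.807 bits. Any distribution with genuine randomness has higher entropy than a deterministic one.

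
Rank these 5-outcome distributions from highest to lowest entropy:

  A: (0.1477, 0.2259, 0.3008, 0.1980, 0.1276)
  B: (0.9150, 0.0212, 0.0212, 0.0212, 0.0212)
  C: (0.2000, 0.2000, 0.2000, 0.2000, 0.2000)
C > A > B

Key insight: Entropy is maximized by uniform distributions and minimized by concentrated distributions.

- Uniform distributions have maximum entropy log₂(5) = 2.3219 bits
- The more "peaked" or concentrated a distribution, the lower its entropy

Entropies:
  H(A) = 2.2554 bits
  H(B) = 0.5896 bits
  H(C) = 2.3219 bits

Ranking: C > A > B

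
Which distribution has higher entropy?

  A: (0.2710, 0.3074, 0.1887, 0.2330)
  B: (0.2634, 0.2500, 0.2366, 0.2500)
B

Both distributions are close to uniform, making this a harder comparison.

H(A) = 1.9772 bits
H(B) = 1.9990 bits

The distribution closer to uniform has higher entropy.
Answer: B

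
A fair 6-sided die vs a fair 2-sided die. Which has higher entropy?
6-sided die

Both are uniform distributions; for uniform over n outcomes, H = log₂(n). H(6-sided) = log₂(6) = 2.585 bits and H(2-sided) = log₂(2) = 1.000 bits. More outcomes in a uniform distribution means higher entropy.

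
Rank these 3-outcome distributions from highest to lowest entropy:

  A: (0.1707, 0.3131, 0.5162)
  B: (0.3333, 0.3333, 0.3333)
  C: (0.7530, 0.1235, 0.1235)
B > A > C

Key insight: Entropy is maximized by uniform distributions and minimized by concentrated distributions.

- Uniform distributions have maximum entropy log₂(3) = 1.5850 bits
- The more "peaked" or concentrated a distribution, the lower its entropy

Entropies:
  H(A) = 1.4523 bits
  H(B) = 1.5850 bits
  H(C) = 1.0535 bits

Ranking: B > A > C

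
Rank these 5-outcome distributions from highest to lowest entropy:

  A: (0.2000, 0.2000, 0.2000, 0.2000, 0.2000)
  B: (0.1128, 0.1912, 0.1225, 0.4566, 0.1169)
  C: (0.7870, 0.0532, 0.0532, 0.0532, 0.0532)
A > B > C

Key insight: Entropy is maximized by uniform distributions and minimized by concentrated distributions.

- Uniform distributions have maximum entropy log₂(5) = 2.3219 bits
- The more "peaked" or concentrated a distribution, the lower its entropy

Entropies:
  H(A) = 2.3219 bits
  H(B) = 2.0611 bits
  H(C) = 1.1732 bits

Ranking: A > B > C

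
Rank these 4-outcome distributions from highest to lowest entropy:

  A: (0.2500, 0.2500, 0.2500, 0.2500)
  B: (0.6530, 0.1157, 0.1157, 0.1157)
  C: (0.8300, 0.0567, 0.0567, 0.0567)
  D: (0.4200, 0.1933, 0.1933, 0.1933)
A > D > B > C

Key insight: Entropy is maximized by uniform distributions and minimized by concentrated distributions.

Entropies:
  H(A) = 2.0000 bits
  H(B) = 1.4813 bits
  H(C) = 0.9271 bits
  H(D) = 1.9007 bits

Ranking: A > D > B > C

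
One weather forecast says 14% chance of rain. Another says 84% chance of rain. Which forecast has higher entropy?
84% forecast

Treat each forecast as a Bernoulli distribution. Binary entropy is maximized at p=0.5 and falls off symmetrically toward 0 or 1. The 84% forecast is closer to 50%, so it is more uncertain. H(14%) ≈ 0.584 bits, H(84%) ≈ 0.634 bits.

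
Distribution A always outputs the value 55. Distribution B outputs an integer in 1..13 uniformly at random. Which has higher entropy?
B

A is deterministic, so H(A) = 0. B is uniform over 13 outcomes, so H(B) = log₂(13) = 3.700 bits. Any distribution with genuine randomness has higher entropy than a deterministic one.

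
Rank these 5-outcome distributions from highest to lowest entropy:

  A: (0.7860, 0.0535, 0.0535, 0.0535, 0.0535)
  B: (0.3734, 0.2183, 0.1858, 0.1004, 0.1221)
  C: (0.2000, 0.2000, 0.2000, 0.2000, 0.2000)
C > B > A

Key insight: Entropy is maximized by uniform distributions and minimized by concentrated distributions.

- Uniform distributions have maximum entropy log₂(5) = 2.3219 bits
- The more "peaked" or concentrated a distribution, the lower its entropy

Entropies:
  H(A) = 1.1771 bits
  H(B) = 2.1645 bits
  H(C) = 2.3219 bits

Ranking: C > B > A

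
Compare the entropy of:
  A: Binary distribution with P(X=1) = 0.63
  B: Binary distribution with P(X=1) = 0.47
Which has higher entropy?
B

For binary distributions, entropy is maximized at p=0.5 and decreases as p moves toward 0 or 1.

H(A) = H(0.63) = 0.9507 bits
H(B) = H(0.47) = 0.9974 bits

Distribution B (p=0.47) is closer to uniform (p=0.5), so it has higher entropy.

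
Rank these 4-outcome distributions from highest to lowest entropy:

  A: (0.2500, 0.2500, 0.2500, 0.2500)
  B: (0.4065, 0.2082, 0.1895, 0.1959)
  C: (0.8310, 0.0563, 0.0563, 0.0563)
A > B > C

Key insight: Entropy is maximized by uniform distributions and minimized by concentrated distributions.

- Uniform distributions have maximum entropy log₂(4) = 2.0000 bits
- The more "peaked" or concentrated a distribution, the lower its entropy

Entropies:
  H(A) = 2.0000 bits
  H(B) = 1.9147 bits
  H(C) = 0.9233 bits

Ranking: A > B > C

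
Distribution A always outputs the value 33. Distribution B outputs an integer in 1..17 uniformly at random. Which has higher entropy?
B

A is deterministic, so H(A) = 0. B is uniform over 17 outcomes, so H(B) = log₂(17) = 4.087 bits. Any distribution with genuine randomness has higher entropy than a deterministic one.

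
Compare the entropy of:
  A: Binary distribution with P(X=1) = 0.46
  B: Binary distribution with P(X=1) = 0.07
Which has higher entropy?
A

For binary distributions, entropy is maximized at p=0.5 and decreases as p moves toward 0 or 1.

H(A) = H(0.46) = 0.9954 bits
H(B) = H(0.07) = 0.3659 bits

Distribution A (p=0.46) is closer to uniform (p=0.5), so it has higher entropy.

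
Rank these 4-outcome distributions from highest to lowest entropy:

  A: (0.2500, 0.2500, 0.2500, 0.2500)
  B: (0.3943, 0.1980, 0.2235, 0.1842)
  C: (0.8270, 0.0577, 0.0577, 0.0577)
A > B > C

Key insight: Entropy is maximized by uniform distributions and minimized by concentrated distributions.

- Uniform distributions have maximum entropy log₂(4) = 2.0000 bits
- The more "peaked" or concentrated a distribution, the lower its entropy

Entropies:
  H(A) = 2.0000 bits
  H(B) = 1.9247 bits
  H(C) = 0.9387 bits

Ranking: A > B > C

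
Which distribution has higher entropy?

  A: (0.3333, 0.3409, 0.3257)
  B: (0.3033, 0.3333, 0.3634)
A

Both distributions are close to uniform, making this a harder comparison.

H(A) = 1.5847 bits
H(B) = 1.5811 bits

The distribution closer to uniform has higher entropy.
Answer: A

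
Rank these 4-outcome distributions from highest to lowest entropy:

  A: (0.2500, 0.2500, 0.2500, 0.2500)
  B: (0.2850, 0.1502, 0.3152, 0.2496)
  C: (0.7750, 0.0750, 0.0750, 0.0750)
A > B > C

Key insight: Entropy is maximized by uniform distributions and minimized by concentrated distributions.

- Uniform distributions have maximum entropy log₂(4) = 2.0000 bits
- The more "peaked" or concentrated a distribution, the lower its entropy

Entropies:
  H(A) = 2.0000 bits
  H(B) = 1.9517 bits
  H(C) = 1.1258 bits

Ranking: A > B > C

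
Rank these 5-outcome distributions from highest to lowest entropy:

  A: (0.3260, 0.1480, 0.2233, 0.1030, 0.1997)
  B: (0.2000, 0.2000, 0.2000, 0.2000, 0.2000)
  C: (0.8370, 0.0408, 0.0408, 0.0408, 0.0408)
B > A > C

Key insight: Entropy is maximized by uniform distributions and minimized by concentrated distributions.

- Uniform distributions have maximum entropy log₂(5) = 2.3219 bits
- The more "peaked" or concentrated a distribution, the lower its entropy

Entropies:
  H(A) = 2.2199 bits
  H(B) = 2.3219 bits
  H(C) = 0.9674 bits

Ranking: B > A > C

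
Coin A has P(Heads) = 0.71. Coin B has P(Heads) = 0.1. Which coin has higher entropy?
A

For binary distributions, entropy is maximized at p=0.5 and decreases as p moves toward 0 or 1.

H(A) = H(0.71) = 0.8687 bits
H(B) = H(0.1) = 0.4690 bits

Distribution A (p=0.71) is closer to uniform (p=0.5), so it has higher entropy.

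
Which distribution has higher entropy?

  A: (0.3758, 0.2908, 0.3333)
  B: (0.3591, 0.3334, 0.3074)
B

Both distributions are close to uniform, making this a harder comparison.

H(A) = 1.5771 bits
H(B) = 1.5821 bits

The distribution closer to uniform has higher entropy.
Answer: B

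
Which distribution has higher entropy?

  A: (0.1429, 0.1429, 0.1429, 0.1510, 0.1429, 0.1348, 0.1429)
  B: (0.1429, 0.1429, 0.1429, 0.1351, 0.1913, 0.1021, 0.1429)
A

Both distributions are close to uniform, making this a harder comparison.

H(A) = 2.8067 bits
H(B) = 2.7870 bits

The distribution closer to uniform has higher entropy.
Answer: A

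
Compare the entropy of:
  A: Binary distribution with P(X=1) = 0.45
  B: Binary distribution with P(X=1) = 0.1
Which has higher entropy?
A

For binary distributions, entropy is maximized at p=0.5 and decreases as p moves toward 0 or 1.

H(A) = H(0.45) = 0.9928 bits
H(B) = H(0.1) = 0.4690 bits

Distribution A (p=0.45) is closer to uniform (p=0.5), so it has higher entropy.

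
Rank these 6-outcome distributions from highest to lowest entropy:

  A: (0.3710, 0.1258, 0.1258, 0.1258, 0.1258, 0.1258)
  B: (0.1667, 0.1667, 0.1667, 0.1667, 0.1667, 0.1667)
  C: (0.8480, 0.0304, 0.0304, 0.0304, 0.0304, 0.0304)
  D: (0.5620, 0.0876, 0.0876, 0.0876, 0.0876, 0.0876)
B > A > D > C

Key insight: Entropy is maximized by uniform distributions and minimized by concentrated distributions.

Entropies:
  H(A) = 2.4119 bits
  H(B) = 2.5850 bits
  H(C) = 0.9678 bits
  H(D) = 2.0059 bits

Ranking: B > A > D > C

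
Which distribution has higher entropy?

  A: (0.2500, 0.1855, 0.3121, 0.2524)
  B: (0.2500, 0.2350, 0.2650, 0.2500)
B

Both distributions are close to uniform, making this a harder comparison.

H(A) = 1.9765 bits
H(B) = 1.9987 bits

The distribution closer to uniform has higher entropy.
Answer: B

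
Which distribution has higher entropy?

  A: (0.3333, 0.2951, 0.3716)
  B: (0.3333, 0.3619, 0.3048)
B

Both distributions are close to uniform, making this a harder comparison.

H(A) = 1.5786 bits
H(B) = 1.5814 bits

The distribution closer to uniform has higher entropy.
Answer: B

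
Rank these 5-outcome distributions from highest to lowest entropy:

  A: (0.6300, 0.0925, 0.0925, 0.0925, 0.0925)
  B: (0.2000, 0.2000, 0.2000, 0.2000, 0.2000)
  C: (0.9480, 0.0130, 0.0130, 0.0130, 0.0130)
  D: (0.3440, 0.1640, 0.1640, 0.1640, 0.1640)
B > D > A > C

Key insight: Entropy is maximized by uniform distributions and minimized by concentrated distributions.

Entropies:
  H(A) = 1.6907 bits
  H(B) = 2.3219 bits
  H(C) = 0.3988 bits
  H(D) = 2.2406 bits

Ranking: B > D > A > C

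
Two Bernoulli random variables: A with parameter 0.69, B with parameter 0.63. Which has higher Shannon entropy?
B

For binary distributions, entropy is maximized at p=0.5 and decreases as p moves toward 0 or 1.

H(A) = H(0.69) = 0.8932 bits
H(B) = H(0.63) = 0.9507 bits

Distribution B (p=0.63) is closer to uniform (p=0.5), so it has higher entropy.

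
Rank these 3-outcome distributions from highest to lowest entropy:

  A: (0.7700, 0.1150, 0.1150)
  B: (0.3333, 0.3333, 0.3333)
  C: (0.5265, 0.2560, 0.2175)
B > C > A

Key insight: Entropy is maximized by uniform distributions and minimized by concentrated distributions.

- Uniform distributions have maximum entropy log₂(3) = 1.5850 bits
- The more "peaked" or concentrated a distribution, the lower its entropy

Entropies:
  H(A) = 1.0080 bits
  H(B) = 1.5850 bits
  H(C) = 1.4692 bits

Ranking: B > C > A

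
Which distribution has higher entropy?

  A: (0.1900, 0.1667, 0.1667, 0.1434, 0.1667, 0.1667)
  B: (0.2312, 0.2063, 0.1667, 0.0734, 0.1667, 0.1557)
A

Both distributions are close to uniform, making this a harder comparison.

H(A) = 2.5802 bits
H(B) = 2.5144 bits

The distribution closer to uniform has higher entropy.
Answer: A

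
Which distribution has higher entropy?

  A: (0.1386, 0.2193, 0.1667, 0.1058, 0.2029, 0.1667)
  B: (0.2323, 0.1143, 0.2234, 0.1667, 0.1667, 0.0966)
A

Both distributions are close to uniform, making this a harder comparison.

H(A) = 2.5467 bits
H(B) = 2.5173 bits

The distribution closer to uniform has higher entropy.
Answer: A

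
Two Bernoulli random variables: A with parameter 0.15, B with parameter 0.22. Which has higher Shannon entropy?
B

For binary distributions, entropy is maximized at p=0.5 and decreases as p moves toward 0 or 1.

H(A) = H(0.15) = 0.6098 bits
H(B) = H(0.22) = 0.7602 bits

Distribution B (p=0.22) is closer to uniform (p=0.5), so it has higher entropy.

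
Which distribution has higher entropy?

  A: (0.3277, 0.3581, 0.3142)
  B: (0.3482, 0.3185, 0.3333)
B

Both distributions are close to uniform, making this a harder comparison.

H(A) = 1.5828 bits
H(B) = 1.5840 bits

The distribution closer to uniform has higher entropy.
Answer: B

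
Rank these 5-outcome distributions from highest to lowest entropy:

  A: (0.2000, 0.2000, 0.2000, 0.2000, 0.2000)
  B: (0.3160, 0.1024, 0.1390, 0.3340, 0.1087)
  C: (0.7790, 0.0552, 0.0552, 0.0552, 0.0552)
A > B > C

Key insight: Entropy is maximized by uniform distributions and minimized by concentrated distributions.

- Uniform distributions have maximum entropy log₂(5) = 2.3219 bits
- The more "peaked" or concentrated a distribution, the lower its entropy

Entropies:
  H(A) = 2.3219 bits
  H(B) = 2.1338 bits
  H(C) = 1.2040 bits

Ranking: A > B > C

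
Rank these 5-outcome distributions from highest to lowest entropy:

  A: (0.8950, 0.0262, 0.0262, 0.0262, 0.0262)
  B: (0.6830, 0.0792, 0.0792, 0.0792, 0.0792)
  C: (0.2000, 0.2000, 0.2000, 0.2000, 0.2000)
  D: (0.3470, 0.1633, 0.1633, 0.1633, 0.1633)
C > D > B > A

Key insight: Entropy is maximized by uniform distributions and minimized by concentrated distributions.

Entropies:
  H(A) = 0.6946 bits
  H(B) = 1.5351 bits
  H(C) = 2.3219 bits
  H(D) = 2.2374 bits

Ranking: C > D > B > A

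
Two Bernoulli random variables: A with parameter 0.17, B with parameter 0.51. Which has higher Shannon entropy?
B

For binary distributions, entropy is maximized at p=0.5 and decreases as p moves toward 0 or 1.

H(A) = H(0.17) = 0.6577 bits
H(B) = H(0.51) = 0.9997 bits

Distribution B (p=0.51) is closer to uniform (p=0.5), so it has higher entropy.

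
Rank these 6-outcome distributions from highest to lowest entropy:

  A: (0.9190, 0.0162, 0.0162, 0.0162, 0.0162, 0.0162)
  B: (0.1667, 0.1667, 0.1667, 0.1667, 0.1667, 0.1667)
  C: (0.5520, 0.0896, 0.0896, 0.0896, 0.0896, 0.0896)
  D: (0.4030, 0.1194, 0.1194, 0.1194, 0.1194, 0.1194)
B > D > C > A

Key insight: Entropy is maximized by uniform distributions and minimized by concentrated distributions.

Entropies:
  H(A) = 0.5938 bits
  H(B) = 2.5850 bits
  H(C) = 2.0324 bits
  H(D) = 2.3589 bits

Ranking: B > D > C > A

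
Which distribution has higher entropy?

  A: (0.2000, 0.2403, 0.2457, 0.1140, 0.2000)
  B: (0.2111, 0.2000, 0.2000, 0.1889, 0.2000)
B

Both distributions are close to uniform, making this a harder comparison.

H(A) = 2.2778 bits
H(B) = 2.3210 bits

The distribution closer to uniform has higher entropy.
Answer: B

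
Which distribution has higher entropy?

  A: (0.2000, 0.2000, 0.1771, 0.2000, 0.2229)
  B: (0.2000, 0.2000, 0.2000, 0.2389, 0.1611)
A

Both distributions are close to uniform, making this a harder comparison.

H(A) = 2.3182 bits
H(B) = 2.3109 bits

The distribution closer to uniform has higher entropy.
Answer: A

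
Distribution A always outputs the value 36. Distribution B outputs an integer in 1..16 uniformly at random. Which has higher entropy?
B

A is deterministic, so H(A) = 0. B is uniform over 16 outcomes, so H(B) = log₂(16) = 4.000 bits. Any distribution with genuine randomness has higher entropy than a deterministic one.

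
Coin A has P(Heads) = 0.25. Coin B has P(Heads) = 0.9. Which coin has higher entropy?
A

For binary distributions, entropy is maximized at p=0.5 and decreases as p moves toward 0 or 1.

H(A) = H(0.25) = 0.8113 bits
H(B) = H(0.9) = 0.4690 bits

Distribution A (p=0.25) is closer to uniform (p=0.5), so it has higher entropy.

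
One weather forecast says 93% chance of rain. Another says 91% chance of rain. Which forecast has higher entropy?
91% forecast

Treat each forecast as a Bernoulli distribution. Binary entropy is maximized at p=0.5 and falls off symmetrically toward 0 or 1. The 91% forecast is closer to 50%, so it is more uncertain. H(93%) ≈ 0.366 bits, H(91%) ≈ 0.436 bits.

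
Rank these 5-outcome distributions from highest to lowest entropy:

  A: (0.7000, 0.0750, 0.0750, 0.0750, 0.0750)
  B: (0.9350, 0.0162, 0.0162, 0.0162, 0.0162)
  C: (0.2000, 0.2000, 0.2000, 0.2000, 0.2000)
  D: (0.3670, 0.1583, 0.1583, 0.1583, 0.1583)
C > D > A > B

Key insight: Entropy is maximized by uniform distributions and minimized by concentrated distributions.

Entropies:
  H(A) = 1.4813 bits
  H(B) = 0.4770 bits
  H(C) = 2.3219 bits
  H(D) = 2.2143 bits

Ranking: C > D > A > B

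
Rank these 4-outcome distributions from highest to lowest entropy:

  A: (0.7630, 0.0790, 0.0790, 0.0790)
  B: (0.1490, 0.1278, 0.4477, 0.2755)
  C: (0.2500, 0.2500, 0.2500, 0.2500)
C > B > A

Key insight: Entropy is maximized by uniform distributions and minimized by concentrated distributions.

- Uniform distributions have maximum entropy log₂(4) = 2.0000 bits
- The more "peaked" or concentrated a distribution, the lower its entropy

Entropies:
  H(A) = 1.1657 bits
  H(B) = 1.8200 bits
  H(C) = 2.0000 bits

Ranking: C > B > A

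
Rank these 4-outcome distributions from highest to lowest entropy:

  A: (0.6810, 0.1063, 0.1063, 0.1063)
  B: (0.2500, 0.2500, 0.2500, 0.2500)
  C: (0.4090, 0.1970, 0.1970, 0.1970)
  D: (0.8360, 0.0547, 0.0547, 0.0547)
B > C > A > D

Key insight: Entropy is maximized by uniform distributions and minimized by concentrated distributions.

Entropies:
  H(A) = 1.4089 bits
  H(B) = 2.0000 bits
  H(C) = 1.9127 bits
  H(D) = 0.9037 bits

Ranking: B > C > A > D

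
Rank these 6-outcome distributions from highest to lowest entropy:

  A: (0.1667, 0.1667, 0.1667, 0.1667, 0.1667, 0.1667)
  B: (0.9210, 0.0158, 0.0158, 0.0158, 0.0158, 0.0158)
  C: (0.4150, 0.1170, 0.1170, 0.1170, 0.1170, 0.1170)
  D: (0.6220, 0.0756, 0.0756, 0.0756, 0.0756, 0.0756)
A > C > D > B

Key insight: Entropy is maximized by uniform distributions and minimized by concentrated distributions.

Entropies:
  H(A) = 2.5850 bits
  H(B) = 0.5821 bits
  H(C) = 2.3374 bits
  H(D) = 1.8343 bits

Ranking: A > C > D > B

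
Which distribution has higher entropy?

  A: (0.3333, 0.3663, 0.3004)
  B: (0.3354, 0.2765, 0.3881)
A

Both distributions are close to uniform, making this a harder comparison.

H(A) = 1.5803 bits
H(B) = 1.5714 bits

The distribution closer to uniform has higher entropy.
Answer: A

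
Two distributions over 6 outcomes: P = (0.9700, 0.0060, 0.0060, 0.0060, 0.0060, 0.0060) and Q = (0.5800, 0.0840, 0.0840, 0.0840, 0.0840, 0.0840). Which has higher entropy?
Q

P is highly concentrated on one outcome (97%), making it nearly deterministic. Q spreads its mass more evenly (max 58%). The more spread-out distribution has higher entropy: H(P) ≈ 0.264 bits, H(Q) ≈ 1.957 bits.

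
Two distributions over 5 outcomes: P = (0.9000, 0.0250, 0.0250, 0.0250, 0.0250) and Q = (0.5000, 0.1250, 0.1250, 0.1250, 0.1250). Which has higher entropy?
Q

P is highly concentrated on one outcome (90%), making it nearly deterministic. Q spreads its mass more evenly (max 50%). The more spread-out distribution has higher entropy: H(P) ≈ 0.669 bits, H(Q) ≈ 2.000 bits.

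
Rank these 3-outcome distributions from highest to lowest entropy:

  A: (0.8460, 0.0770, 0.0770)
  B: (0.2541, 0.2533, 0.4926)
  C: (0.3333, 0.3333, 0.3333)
C > B > A

Key insight: Entropy is maximized by uniform distributions and minimized by concentrated distributions.

- Uniform distributions have maximum entropy log₂(3) = 1.5850 bits
- The more "peaked" or concentrated a distribution, the lower its entropy

Entropies:
  H(A) = 0.7738 bits
  H(B) = 1.5072 bits
  H(C) = 1.5850 bits

Ranking: C > B > A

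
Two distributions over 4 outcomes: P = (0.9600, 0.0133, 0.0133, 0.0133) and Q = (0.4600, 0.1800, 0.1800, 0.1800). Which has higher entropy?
Q

P is highly concentrated on one outcome (96%), making it nearly deterministic. Q spreads its mass more evenly (max 46%). The more spread-out distribution has higher entropy: H(P) ≈ 0.306 bits, H(Q) ≈ 1.851 bits.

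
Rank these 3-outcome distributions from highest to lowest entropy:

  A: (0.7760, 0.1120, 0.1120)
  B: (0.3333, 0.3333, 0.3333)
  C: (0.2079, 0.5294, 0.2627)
B > C > A

Key insight: Entropy is maximized by uniform distributions and minimized by concentrated distributions.

- Uniform distributions have maximum entropy log₂(3) = 1.5850 bits
- The more "peaked" or concentrated a distribution, the lower its entropy

Entropies:
  H(A) = 0.9914 bits
  H(B) = 1.5850 bits
  H(C) = 1.4635 bits

Ranking: B > C > A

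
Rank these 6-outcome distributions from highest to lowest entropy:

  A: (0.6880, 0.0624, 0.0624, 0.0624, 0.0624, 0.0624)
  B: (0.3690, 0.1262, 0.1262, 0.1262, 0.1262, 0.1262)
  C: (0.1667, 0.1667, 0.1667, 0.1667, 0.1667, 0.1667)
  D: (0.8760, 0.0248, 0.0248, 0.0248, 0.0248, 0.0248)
C > B > A > D

Key insight: Entropy is maximized by uniform distributions and minimized by concentrated distributions.

Entropies:
  H(A) = 1.6199 bits
  H(B) = 2.4150 bits
  H(C) = 2.5850 bits
  H(D) = 0.8287 bits

Ranking: C > B > A > D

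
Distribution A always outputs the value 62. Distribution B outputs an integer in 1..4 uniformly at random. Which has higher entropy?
B

A is deterministic, so H(A) = 0. B is uniform over 4 outcomes, so H(B) = log₂(4) = 2.000 bits. Any distribution with genuine randomness has higher entropy than a deterministic one.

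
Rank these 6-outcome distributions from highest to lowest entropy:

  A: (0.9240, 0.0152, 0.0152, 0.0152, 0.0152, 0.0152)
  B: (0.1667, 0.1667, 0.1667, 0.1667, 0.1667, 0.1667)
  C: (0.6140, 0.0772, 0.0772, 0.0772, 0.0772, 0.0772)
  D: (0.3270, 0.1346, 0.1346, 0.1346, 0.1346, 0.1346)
B > D > C > A

Key insight: Entropy is maximized by uniform distributions and minimized by concentrated distributions.

Entropies:
  H(A) = 0.5644 bits
  H(B) = 2.5850 bits
  H(C) = 1.8584 bits
  H(D) = 2.4745 bits

Ranking: B > D > C > A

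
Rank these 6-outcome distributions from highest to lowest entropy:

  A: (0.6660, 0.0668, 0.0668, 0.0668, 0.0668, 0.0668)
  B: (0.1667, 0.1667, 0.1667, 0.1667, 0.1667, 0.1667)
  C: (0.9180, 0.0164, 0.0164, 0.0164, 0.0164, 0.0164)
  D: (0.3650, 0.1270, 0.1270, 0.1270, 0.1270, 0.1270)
B > D > A > C

Key insight: Entropy is maximized by uniform distributions and minimized by concentrated distributions.

Entropies:
  H(A) = 1.6945 bits
  H(B) = 2.5850 bits
  H(C) = 0.5996 bits
  H(D) = 2.4212 bits

Ranking: B > D > A > C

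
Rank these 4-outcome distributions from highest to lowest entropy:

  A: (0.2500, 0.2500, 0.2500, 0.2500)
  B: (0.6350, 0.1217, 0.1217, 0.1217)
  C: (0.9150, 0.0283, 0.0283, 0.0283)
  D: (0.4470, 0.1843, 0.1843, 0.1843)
A > D > B > C

Key insight: Entropy is maximized by uniform distributions and minimized by concentrated distributions.

Entropies:
  H(A) = 2.0000 bits
  H(B) = 1.5253 bits
  H(C) = 0.5543 bits
  H(D) = 1.8684 bits

Ranking: A > D > B > C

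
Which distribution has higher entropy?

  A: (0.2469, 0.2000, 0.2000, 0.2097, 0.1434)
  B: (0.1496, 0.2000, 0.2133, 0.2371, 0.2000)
B

Both distributions are close to uniform, making this a harder comparison.

H(A) = 2.3014 bits
H(B) = 2.3066 bits

The distribution closer to uniform has higher entropy.
Answer: B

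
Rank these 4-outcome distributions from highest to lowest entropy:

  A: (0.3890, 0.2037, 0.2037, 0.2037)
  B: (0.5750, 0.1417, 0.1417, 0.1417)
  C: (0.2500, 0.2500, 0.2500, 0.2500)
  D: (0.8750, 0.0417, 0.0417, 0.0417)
C > A > B > D

Key insight: Entropy is maximized by uniform distributions and minimized by concentrated distributions.

Entropies:
  H(A) = 1.9326 bits
  H(B) = 1.6573 bits
  H(C) = 2.0000 bits
  H(D) = 0.7417 bits

Ranking: C > A > B > D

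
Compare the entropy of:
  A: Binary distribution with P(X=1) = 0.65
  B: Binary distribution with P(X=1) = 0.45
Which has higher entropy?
B

For binary distributions, entropy is maximized at p=0.5 and decreases as p moves toward 0 or 1.

H(A) = H(0.65) = 0.9341 bits
H(B) = H(0.45) = 0.9928 bits

Distribution B (p=0.45) is closer to uniform (p=0.5), so it has higher entropy.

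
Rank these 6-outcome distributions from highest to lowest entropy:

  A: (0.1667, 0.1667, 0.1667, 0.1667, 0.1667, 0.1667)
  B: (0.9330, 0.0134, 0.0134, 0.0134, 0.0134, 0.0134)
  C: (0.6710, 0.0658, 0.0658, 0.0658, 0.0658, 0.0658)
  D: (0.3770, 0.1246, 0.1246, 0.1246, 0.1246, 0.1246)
A > D > C > B

Key insight: Entropy is maximized by uniform distributions and minimized by concentrated distributions.

Entropies:
  H(A) = 2.5850 bits
  H(B) = 0.5102 bits
  H(C) = 1.6778 bits
  H(D) = 2.4025 bits

Ranking: A > D > C > B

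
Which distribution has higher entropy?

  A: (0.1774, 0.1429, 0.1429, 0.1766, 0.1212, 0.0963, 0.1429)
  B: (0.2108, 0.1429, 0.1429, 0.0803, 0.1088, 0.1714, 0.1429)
A

Both distributions are close to uniform, making this a harder comparison.

H(A) = 2.7816 bits
H(B) = 2.7533 bits

The distribution closer to uniform has higher entropy.
Answer: A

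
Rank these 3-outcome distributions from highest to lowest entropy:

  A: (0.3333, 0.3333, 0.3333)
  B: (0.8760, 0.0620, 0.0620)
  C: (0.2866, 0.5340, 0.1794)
A > C > B

Key insight: Entropy is maximized by uniform distributions and minimized by concentrated distributions.

- Uniform distributions have maximum entropy log₂(3) = 1.5850 bits
- The more "peaked" or concentrated a distribution, the lower its entropy

Entropies:
  H(A) = 1.5850 bits
  H(B) = 0.6648 bits
  H(C) = 1.4447 bits

Ranking: A > C > B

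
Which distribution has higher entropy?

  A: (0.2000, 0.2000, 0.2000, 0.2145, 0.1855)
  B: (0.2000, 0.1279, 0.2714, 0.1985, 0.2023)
A

Both distributions are close to uniform, making this a harder comparison.

H(A) = 2.3204 bits
H(B) = 2.2838 bits

The distribution closer to uniform has higher entropy.
Answer: A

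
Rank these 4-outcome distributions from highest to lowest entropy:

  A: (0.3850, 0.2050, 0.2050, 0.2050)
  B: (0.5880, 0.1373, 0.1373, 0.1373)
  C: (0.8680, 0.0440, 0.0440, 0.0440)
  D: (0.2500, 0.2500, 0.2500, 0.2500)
D > A > B > C

Key insight: Entropy is maximized by uniform distributions and minimized by concentrated distributions.

Entropies:
  H(A) = 1.9362 bits
  H(B) = 1.6305 bits
  H(C) = 0.7721 bits
  H(D) = 2.0000 bits

Ranking: D > A > B > C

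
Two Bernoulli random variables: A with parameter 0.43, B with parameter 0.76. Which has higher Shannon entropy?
A

For binary distributions, entropy is maximized at p=0.5 and decreases as p moves toward 0 or 1.

H(A) = H(0.43) = 0.9858 bits
H(B) = H(0.76) = 0.7950 bits

Distribution A (p=0.43) is closer to uniform (p=0.5), so it has higher entropy.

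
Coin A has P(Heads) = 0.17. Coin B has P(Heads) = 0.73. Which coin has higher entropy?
B

For binary distributions, entropy is maximized at p=0.5 and decreases as p moves toward 0 or 1.

H(A) = H(0.17) = 0.6577 bits
H(B) = H(0.73) = 0.8415 bits

Distribution B (p=0.73) is closer to uniform (p=0.5), so it has higher entropy.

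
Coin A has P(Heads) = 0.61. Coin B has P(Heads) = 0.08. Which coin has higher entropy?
A

For binary distributions, entropy is maximized at p=0.5 and decreases as p moves toward 0 or 1.

H(A) = H(0.61) = 0.9648 bits
H(B) = H(0.08) = 0.4022 bits

Distribution A (p=0.61) is closer to uniform (p=0.5), so it has higher entropy.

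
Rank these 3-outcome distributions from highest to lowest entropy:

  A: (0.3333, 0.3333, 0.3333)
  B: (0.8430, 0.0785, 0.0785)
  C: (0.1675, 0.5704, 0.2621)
A > C > B

Key insight: Entropy is maximized by uniform distributions and minimized by concentrated distributions.

- Uniform distributions have maximum entropy log₂(3) = 1.5850 bits
- The more "peaked" or concentrated a distribution, the lower its entropy

Entropies:
  H(A) = 1.5850 bits
  H(B) = 0.7841 bits
  H(C) = 1.4001 bits

Ranking: A > C > B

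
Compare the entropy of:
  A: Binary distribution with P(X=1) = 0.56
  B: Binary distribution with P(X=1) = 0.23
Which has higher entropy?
A

For binary distributions, entropy is maximized at p=0.5 and decreases as p moves toward 0 or 1.

H(A) = H(0.56) = 0.9896 bits
H(B) = H(0.23) = 0.7780 bits

Distribution A (p=0.56) is closer to uniform (p=0.5), so it has higher entropy.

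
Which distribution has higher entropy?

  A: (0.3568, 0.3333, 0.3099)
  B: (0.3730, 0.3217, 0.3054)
A

Both distributions are close to uniform, making this a harder comparison.

H(A) = 1.5826 bits
H(B) = 1.5797 bits

The distribution closer to uniform has higher entropy.
Answer: A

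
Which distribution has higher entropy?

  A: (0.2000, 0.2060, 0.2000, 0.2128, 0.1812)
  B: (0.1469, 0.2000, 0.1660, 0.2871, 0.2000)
A

Both distributions are close to uniform, making this a harder comparison.

H(A) = 2.3199 bits
H(B) = 2.2822 bits

The distribution closer to uniform has higher entropy.
Answer: A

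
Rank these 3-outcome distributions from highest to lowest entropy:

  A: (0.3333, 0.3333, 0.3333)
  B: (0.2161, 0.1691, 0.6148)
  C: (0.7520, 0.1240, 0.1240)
A > B > C

Key insight: Entropy is maximized by uniform distributions and minimized by concentrated distributions.

- Uniform distributions have maximum entropy log₂(3) = 1.5850 bits
- The more "peaked" or concentrated a distribution, the lower its entropy

Entropies:
  H(A) = 1.5850 bits
  H(B) = 1.3426 bits
  H(C) = 1.0561 bits

Ranking: A > B > C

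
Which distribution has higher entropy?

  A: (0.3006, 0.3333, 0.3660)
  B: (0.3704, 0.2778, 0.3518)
A

Both distributions are close to uniform, making this a harder comparison.

H(A) = 1.5803 bits
H(B) = 1.5743 bits

The distribution closer to uniform has higher entropy.
Answer: A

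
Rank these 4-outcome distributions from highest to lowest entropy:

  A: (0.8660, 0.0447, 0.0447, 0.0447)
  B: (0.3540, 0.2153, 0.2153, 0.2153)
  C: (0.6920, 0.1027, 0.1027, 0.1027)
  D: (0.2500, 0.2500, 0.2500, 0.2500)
D > B > C > A

Key insight: Entropy is maximized by uniform distributions and minimized by concentrated distributions.

Entropies:
  H(A) = 0.7807 bits
  H(B) = 1.9615 bits
  H(C) = 1.3790 bits
  H(D) = 2.0000 bits

Ranking: D > B > C > A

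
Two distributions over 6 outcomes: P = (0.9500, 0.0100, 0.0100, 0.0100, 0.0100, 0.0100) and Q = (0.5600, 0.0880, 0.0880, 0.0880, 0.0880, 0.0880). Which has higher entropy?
Q

P is highly concentrated on one outcome (95%), making it nearly deterministic. Q spreads its mass more evenly (max 56%). The more spread-out distribution has higher entropy: H(P) ≈ 0.402 bits, H(Q) ≈ 2.011 bits.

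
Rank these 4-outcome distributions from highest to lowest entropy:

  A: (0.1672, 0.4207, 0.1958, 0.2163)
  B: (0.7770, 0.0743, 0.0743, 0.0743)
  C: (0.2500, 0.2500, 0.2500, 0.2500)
C > A > B

Key insight: Entropy is maximized by uniform distributions and minimized by concentrated distributions.

- Uniform distributions have maximum entropy log₂(4) = 2.0000 bits
- The more "peaked" or concentrated a distribution, the lower its entropy

Entropies:
  H(A) = 1.8953 bits
  H(B) = 1.1191 bits
  H(C) = 2.0000 bits

Ranking: C > A > B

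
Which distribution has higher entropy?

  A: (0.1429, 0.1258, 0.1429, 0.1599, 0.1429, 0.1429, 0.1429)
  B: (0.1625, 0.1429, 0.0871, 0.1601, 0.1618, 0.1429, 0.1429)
A

Both distributions are close to uniform, making this a harder comparison.

H(A) = 2.8044 bits
H(B) = 2.7841 bits

The distribution closer to uniform has higher entropy.
Answer: A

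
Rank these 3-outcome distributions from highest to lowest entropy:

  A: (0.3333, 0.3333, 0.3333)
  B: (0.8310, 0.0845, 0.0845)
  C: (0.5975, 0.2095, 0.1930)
A > C > B

Key insight: Entropy is maximized by uniform distributions and minimized by concentrated distributions.

- Uniform distributions have maximum entropy log₂(3) = 1.5850 bits
- The more "peaked" or concentrated a distribution, the lower its entropy

Entropies:
  H(A) = 1.5850 bits
  H(B) = 0.8244 bits
  H(C) = 1.3744 bits

Ranking: A > C > B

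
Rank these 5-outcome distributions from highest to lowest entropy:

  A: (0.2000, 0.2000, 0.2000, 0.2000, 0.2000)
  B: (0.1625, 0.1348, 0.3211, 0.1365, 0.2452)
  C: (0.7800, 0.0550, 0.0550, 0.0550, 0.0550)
A > B > C

Key insight: Entropy is maximized by uniform distributions and minimized by concentrated distributions.

- Uniform distributions have maximum entropy log₂(5) = 2.3219 bits
- The more "peaked" or concentrated a distribution, the lower its entropy

Entropies:
  H(A) = 2.3219 bits
  H(B) = 2.2313 bits
  H(C) = 1.2002 bits

Ranking: A > B > C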